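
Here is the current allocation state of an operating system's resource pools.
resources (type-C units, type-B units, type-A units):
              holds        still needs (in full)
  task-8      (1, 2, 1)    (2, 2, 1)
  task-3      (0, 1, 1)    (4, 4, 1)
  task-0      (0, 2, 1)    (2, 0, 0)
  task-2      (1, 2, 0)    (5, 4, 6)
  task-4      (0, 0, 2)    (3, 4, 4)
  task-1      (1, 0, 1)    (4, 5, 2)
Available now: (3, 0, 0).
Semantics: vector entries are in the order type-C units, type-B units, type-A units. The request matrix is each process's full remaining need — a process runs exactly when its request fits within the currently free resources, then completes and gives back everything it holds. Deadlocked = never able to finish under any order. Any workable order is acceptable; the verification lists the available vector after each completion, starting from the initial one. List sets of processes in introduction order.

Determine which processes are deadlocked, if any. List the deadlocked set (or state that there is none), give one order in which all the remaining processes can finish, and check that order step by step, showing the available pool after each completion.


The deadlocked set is empty.
Key observation: beginning at task-0, releases accumulate fast enough that every process eventually fits.
A valid finishing order for the others: task-0, task-8, task-3, task-1, task-4, task-2. Walking it through:
  pool = (3, 0, 0)
  run task-0 (needs (2, 0, 0), free (3, 0, 0)); after release of (0, 2, 1) the pool is (3, 2, 1)
  run task-8 (needs (2, 2, 1), free (3, 2, 1)); after release of (1, 2, 1) the pool is (4, 4, 2)
  run task-3 (needs (4, 4, 1), free (4, 4, 2)); after release of (0, 1, 1) the pool is (4, 5, 3)
  run task-1 (needs (4, 5, 2), free (4, 5, 3)); after release of (1, 0, 1) the pool is (5, 5, 4)
  run task-4 (needs (3, 4, 4), free (5, 5, 4)); after release of (0, 0, 2) the pool is (5, 5, 6)
  run task-2 (needs (5, 4, 6), free (5, 5, 6)); after release of (1, 2, 0) the pool is (6, 7, 6)


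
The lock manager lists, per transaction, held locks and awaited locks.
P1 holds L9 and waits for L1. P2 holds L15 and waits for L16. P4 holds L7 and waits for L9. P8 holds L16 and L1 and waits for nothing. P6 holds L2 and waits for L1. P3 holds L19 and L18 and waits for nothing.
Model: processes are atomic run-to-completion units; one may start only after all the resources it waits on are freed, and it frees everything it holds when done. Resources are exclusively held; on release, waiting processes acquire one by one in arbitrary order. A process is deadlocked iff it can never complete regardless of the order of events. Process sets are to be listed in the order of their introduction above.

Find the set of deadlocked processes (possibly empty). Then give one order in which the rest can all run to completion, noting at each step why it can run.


The deadlocked set is empty.
Key observation: the wait relation is loop-free; peeling off processes with no waits unwinds the whole state.
One completion order for the rest: P8, P2, P1, P4, P6, P3.
Verifying each step:
  run P8 (it waits on nothing); releases L16 and L1
  run P2 (all its waits — L16 — are resolved); releases L15
  run P1 (all its waits — L1 — are resolved); releases L9
  run P4 (all its waits — L9 — are resolved); releases L7
  run P6 (all its waits — L1 — are resolved); releases L2
  run P3 (it waits on nothing); releases L19 and L18


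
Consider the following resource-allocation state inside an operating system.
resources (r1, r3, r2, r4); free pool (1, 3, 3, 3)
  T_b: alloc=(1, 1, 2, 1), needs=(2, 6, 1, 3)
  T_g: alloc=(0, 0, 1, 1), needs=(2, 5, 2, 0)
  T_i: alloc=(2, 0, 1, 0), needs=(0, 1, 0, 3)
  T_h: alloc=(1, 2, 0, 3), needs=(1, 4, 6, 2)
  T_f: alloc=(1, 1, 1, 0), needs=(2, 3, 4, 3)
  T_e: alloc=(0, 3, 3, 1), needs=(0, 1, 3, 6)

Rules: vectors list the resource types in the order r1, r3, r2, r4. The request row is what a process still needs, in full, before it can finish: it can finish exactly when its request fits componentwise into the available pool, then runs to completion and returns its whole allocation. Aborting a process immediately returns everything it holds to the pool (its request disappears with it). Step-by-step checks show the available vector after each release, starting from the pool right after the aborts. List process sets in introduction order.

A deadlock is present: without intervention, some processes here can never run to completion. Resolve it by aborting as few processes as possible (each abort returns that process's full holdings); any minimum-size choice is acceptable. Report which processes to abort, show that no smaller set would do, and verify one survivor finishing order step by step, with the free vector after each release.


The answer: abort T_b.
Key observation: before aborting T_b, T_h was permanently blocked — no order could ever run it; afterwards it completes at step 3.
Why nothing smaller works: aborting no one leaves the state deadlocked as given.
Survivors finish in the order: T_f, T_i, T_h, T_g, T_e. Walking it through (pool after the aborts first):
  pool = (2, 4, 5, 4)
  T_f: need (2, 3, 4, 3) fits (2, 4, 5, 4); releases (1, 1, 1, 0), pool now (3, 5, 6, 4)
  T_i: need (0, 1, 0, 3) fits (3, 5, 6, 4); releases (2, 0, 1, 0), pool now (5, 5, 7, 4)
  T_h: need (1, 4, 6, 2) fits (5, 5, 7, 4); releases (1, 2, 0, 3), pool now (6, 7, 7, 7)
  T_g: need (2, 5, 2, 0) fits (6, 7, 7, 7); releases (0, 0, 1, 1), pool now (6, 7, 8, 8)
  T_e: need (0, 1, 3, 6) fits (6, 7, 8, 8); releases (0, 3, 3, 1), pool now (6, 10, 11, 9)


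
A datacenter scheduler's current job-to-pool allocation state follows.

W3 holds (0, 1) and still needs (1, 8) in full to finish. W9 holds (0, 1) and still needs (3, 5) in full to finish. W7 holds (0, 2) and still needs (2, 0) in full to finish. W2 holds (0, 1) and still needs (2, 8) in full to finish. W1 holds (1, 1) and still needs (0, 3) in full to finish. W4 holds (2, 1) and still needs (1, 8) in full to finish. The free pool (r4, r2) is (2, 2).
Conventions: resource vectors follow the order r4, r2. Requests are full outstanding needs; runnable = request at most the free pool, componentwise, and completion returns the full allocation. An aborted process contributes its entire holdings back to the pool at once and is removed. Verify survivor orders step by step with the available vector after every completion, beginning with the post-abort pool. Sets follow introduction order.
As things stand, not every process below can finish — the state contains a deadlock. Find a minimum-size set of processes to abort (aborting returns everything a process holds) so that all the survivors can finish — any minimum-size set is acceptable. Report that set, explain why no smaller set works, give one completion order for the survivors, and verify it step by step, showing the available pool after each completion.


Abort W3 and W4.
Key observation: the deadlocked W2 becomes finishable only because W3 and W4 released (2, 2); it completes at step 4 below.
Minimality, checking each single-abort alternative: W3 alone leaves W2 blocked (short on r2); W9 alone leaves W3 blocked (short on r2); W7 alone leaves W3 blocked (short on r2); W2 alone leaves W3 blocked (short on r2); W1 alone leaves W3 blocked (short on r2); W4 alone leaves W3 blocked (short on r2).
Survivors finish in the order: W1, W7, W9, W2. Check, step by step (pool after the aborts first):
  pool = (4, 4)
  W1 needs (0, 3) <= (4, 4) -> finishes; pool += (1, 1) = (5, 5)
  W7 needs (2, 0) <= (5, 5) -> finishes; pool += (0, 2) = (5, 7)
  W9 needs (3, 5) <= (5, 7) -> finishes; pool += (0, 1) = (5, 8)
  W2 needs (2, 8) <= (5, 8) -> finishes; pool += (0, 1) = (5, 9)


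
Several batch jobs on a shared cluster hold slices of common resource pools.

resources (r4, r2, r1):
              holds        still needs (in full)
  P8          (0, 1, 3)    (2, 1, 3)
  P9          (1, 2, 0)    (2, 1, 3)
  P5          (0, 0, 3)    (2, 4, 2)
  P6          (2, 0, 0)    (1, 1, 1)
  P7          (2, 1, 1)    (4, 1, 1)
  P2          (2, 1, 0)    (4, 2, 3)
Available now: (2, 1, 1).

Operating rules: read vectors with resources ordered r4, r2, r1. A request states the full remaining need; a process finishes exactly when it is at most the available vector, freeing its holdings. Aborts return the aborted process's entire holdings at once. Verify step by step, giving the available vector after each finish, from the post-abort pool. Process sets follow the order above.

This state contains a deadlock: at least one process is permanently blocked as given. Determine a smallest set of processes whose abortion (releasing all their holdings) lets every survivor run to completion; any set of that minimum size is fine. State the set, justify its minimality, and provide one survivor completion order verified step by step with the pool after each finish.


Abort P9.
Key observation: P5 could never have finished before the abort; with (1, 2, 0) returned by P9, it fits at step 3.
No smaller set exists: with zero aborts the deadlock remains.
One survivor order: P6, P7, P5, P2, P8. Check, step by step (post-abort pool first):
  pool = (3, 3, 1)
  P6 needs (1, 1, 1) <= (3, 3, 1) -> finishes; pool += (2, 0, 0) = (5, 3, 1)
  P7 needs (4, 1, 1) <= (5, 3, 1) -> finishes; pool += (2, 1, 1) = (7, 4, 2)
  P5 needs (2, 4, 2) <= (7, 4, 2) -> finishes; pool += (0, 0, 3) = (7, 4, 5)
  P2 needs (4, 2, 3) <= (7, 4, 5) -> finishes; pool += (2, 1, 0) = (9, 5, 5)
  P8 needs (2, 1, 3) <= (9, 5, 5) -> finishes; pool += (0, 1, 3) = (9, 6, 8)


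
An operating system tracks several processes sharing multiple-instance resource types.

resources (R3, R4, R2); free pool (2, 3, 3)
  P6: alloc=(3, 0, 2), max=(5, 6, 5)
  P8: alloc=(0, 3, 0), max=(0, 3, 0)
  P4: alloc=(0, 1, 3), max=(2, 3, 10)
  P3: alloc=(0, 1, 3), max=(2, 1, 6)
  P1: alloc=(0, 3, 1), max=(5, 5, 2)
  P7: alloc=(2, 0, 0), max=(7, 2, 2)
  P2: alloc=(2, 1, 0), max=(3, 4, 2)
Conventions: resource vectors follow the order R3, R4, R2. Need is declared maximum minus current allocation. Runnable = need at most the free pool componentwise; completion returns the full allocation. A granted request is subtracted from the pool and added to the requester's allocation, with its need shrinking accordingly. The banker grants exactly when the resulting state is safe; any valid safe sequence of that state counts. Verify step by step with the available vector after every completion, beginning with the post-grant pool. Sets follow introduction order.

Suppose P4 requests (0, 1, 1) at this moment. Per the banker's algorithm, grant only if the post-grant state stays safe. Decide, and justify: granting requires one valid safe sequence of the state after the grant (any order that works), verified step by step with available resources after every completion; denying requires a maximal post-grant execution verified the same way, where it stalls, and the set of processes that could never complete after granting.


DENY: after the grant no complete ordering would exist.
Key observation: after P8, P2 the pool peaks at (4, 6, 2), and each blocked process is short somewhere: P6 on R2; P4 on R2; P3 on R2; P1 on R3; P7 on R3.
Pretend the grant happened; the run P8, P2 goes as far as possible. Verifying each step:
  pool = (2, 2, 2)
  P8 needs (0, 0, 0) <= (2, 2, 2) -> finishes; pool += (0, 3, 0) = (2, 5, 2)
  P2 needs (1, 3, 2) <= (2, 5, 2) -> finishes; pool += (2, 1, 0) = (4, 6, 2)
  P6 cannot run: need (2, 6, 3) vs free (4, 6, 2) (insufficient R2)
  P4 cannot run: need (2, 1, 6) vs free (4, 6, 2) (insufficient R2)
  P3 cannot run: need (2, 0, 3) vs free (4, 6, 2) (insufficient R2)
  P1 cannot run: need (5, 2, 1) vs free (4, 6, 2) (insufficient R3)
  P7 cannot run: need (5, 2, 2) vs free (4, 6, 2) (insufficient R3)
Had the request been granted, P6, P4, P3, P1 and P7 could never finish.


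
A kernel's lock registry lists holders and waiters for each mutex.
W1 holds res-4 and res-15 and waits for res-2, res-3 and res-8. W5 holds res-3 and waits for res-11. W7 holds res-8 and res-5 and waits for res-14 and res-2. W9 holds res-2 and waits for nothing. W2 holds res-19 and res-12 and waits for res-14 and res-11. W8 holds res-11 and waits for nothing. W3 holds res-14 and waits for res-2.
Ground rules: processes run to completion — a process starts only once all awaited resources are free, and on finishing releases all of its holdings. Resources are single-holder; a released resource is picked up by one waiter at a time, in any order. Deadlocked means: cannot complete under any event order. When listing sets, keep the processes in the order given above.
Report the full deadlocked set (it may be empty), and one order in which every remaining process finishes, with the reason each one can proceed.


Nothing here is deadlocked.
Key observation: the waits form no ring: some process can always run, and its releases unblock the others one by one.
The rest can finish in the order W8, W9, W5, W3, W2, W7, W1.
Step-by-step check:
  W8 waits on nothing -> runs at once and releases res-11
  W9 waits on nothing -> runs at once and releases res-2
  W5: everything it awaited (res-11) is free; runs, freeing res-3
  W3: everything it awaited (res-2) is free; runs, freeing res-14
  W2: everything it awaited (res-14 and res-11) is free; runs, freeing res-19 and res-12
  W7: everything it awaited (res-14 and res-2) is free; runs, freeing res-8 and res-5
  W1: everything it awaited (res-2, res-3 and res-8) is free; runs, freeing res-4 and res-15


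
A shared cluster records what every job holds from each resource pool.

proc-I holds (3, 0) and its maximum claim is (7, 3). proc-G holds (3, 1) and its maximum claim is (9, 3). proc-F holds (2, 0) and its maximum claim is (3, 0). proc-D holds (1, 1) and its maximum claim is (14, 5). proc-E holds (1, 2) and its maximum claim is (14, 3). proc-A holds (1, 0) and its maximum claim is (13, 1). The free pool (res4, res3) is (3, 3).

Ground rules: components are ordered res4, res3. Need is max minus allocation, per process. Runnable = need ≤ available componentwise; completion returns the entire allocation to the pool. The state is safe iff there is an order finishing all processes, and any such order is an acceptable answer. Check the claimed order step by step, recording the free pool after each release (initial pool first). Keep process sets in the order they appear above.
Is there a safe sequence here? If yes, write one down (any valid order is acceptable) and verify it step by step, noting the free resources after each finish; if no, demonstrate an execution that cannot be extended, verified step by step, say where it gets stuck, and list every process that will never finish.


The state is UNSAFE.
Key observation: even finishing proc-F, proc-I, proc-G leaves just (11, 4) free — too little res4 for any of the remaining processes.
A maximal execution: proc-F, proc-I, proc-G — then nothing else fits. Step-by-step check:
  pool = (3, 3)
  proc-F needs (1, 0) <= (3, 3) -> finishes; pool += (2, 0) = (5, 3)
  proc-I needs (4, 3) <= (5, 3) -> finishes; pool += (3, 0) = (8, 3)
  proc-G needs (6, 2) <= (8, 3) -> finishes; pool += (3, 1) = (11, 4)
  blocked: proc-D wants (13, 4), pool (11, 4) — not enough res4
  blocked: proc-E wants (13, 1), pool (11, 4) — not enough res4
  blocked: proc-A wants (12, 1), pool (11, 4) — not enough res4
Permanently blocked: proc-D, proc-E and proc-A.


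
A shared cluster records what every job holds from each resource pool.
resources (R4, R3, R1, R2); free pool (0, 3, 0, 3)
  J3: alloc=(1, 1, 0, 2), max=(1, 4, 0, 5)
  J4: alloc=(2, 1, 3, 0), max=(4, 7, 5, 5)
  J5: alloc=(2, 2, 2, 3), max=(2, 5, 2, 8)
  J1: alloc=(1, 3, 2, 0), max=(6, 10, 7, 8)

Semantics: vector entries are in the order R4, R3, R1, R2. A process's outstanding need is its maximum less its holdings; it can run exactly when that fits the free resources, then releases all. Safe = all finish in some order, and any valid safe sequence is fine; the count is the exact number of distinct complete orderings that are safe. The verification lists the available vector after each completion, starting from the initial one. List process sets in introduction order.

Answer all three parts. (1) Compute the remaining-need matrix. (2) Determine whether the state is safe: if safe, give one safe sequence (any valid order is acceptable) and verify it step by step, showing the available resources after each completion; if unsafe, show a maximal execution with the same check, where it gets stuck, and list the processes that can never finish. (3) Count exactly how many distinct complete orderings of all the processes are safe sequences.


(1) Outstanding need per process (order R4, R3, R1, R2):
  J3: (0, 3, 0, 3)
  J4: (2, 6, 2, 5)
  J5: (0, 3, 0, 5)
  J1: (5, 7, 5, 8)
(2) SAFE. One safe sequence: J3, J5, J4, J1.
Key observation: at J3 the run first touches a limit — (0, 3, 0, 3) against (0, 3, 0, 3), exact on a resource it actually requests.
Check, step by step:
  pool = (0, 3, 0, 3)
  J3 needs (0, 3, 0, 3) <= (0, 3, 0, 3) -> finishes; pool += (1, 1, 0, 2) = (1, 4, 0, 5)
  J5 needs (0, 3, 0, 5) <= (1, 4, 0, 5) -> finishes; pool += (2, 2, 2, 3) = (3, 6, 2, 8)
  J4 needs (2, 6, 2, 5) <= (3, 6, 2, 8) -> finishes; pool += (2, 1, 3, 0) = (5, 7, 5, 8)
  J1 needs (5, 7, 5, 8) <= (5, 7, 5, 8) -> finishes; pool += (1, 3, 2, 0) = (6, 10, 7, 8)
(3) The exact count: 1 of the possible complete orderings is a safe sequence.


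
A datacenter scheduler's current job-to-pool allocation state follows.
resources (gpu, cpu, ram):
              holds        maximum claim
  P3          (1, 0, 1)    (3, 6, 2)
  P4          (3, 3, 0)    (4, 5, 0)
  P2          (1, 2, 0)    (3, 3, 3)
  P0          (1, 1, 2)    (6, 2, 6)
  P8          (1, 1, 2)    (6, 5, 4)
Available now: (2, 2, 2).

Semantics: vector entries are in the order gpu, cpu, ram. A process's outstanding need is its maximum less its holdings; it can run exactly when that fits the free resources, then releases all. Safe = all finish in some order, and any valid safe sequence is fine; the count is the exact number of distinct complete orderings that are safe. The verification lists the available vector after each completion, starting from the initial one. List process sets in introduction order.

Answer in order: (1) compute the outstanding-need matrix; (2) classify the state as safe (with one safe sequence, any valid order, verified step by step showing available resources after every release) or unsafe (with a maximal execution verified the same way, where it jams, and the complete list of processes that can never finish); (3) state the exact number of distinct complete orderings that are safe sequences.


(1) Outstanding need per process (order gpu, cpu, ram):
  P3: (2, 6, 1)
  P4: (1, 2, 0)
  P2: (2, 1, 3)
  P0: (5, 1, 4)
  P8: (5, 4, 2)
(2) SAFE. One safe sequence: P4, P8, P0, P3, P2.
Key observation: at P4 the run first touches a limit — (1, 2, 0) against (2, 2, 2), exact on a resource it actually requests.
Step-by-step check:
  pool = (2, 2, 2)
  P4: need (1, 2, 0) fits (2, 2, 2); releases (3, 3, 0), pool now (5, 5, 2)
  P8: need (5, 4, 2) fits (5, 5, 2); releases (1, 1, 2), pool now (6, 6, 4)
  P0: need (5, 1, 4) fits (6, 6, 4); releases (1, 1, 2), pool now (7, 7, 6)
  P3: need (2, 6, 1) fits (7, 7, 6); releases (1, 0, 1), pool now (8, 7, 7)
  P2: need (2, 1, 3) fits (8, 7, 7); releases (1, 2, 0), pool now (9, 9, 7)
(3) Precisely 6 of the possible complete orderings are safe sequences.


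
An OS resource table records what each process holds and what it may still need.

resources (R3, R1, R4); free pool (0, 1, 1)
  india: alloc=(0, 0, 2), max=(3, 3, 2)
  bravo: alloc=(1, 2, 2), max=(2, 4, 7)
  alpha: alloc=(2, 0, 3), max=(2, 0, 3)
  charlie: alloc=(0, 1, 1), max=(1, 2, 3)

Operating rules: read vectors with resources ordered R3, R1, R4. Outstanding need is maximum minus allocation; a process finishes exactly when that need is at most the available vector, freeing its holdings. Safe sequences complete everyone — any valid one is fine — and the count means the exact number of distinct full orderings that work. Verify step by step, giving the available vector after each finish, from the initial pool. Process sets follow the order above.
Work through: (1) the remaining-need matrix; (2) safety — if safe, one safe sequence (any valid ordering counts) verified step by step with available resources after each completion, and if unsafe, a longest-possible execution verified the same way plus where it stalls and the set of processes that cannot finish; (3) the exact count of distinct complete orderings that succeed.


(1) Need matrix, components ordered R3, R1, R4:
  india: (3, 3, 0)
  bravo: (1, 2, 5)
  alpha: (0, 0, 0)
  charlie: (1, 1, 2)
(2) The state is SAFE; one workable sequence: alpha, charlie, bravo, india.
Key observation: charlie marks the first exact bind of the order: its need (1, 1, 2) fits the free (2, 1, 4) with zero slack on a requested resource.
Verifying each step:
  pool = (0, 1, 1)
  run alpha (needs (0, 0, 0), free (0, 1, 1)); after release of (2, 0, 3) the pool is (2, 1, 4)
  run charlie (needs (1, 1, 2), free (2, 1, 4)); after release of (0, 1, 1) the pool is (2, 2, 5)
  run bravo (needs (1, 2, 5), free (2, 2, 5)); after release of (1, 2, 2) the pool is (3, 4, 7)
  run india (needs (3, 3, 0), free (3, 4, 7)); after release of (0, 0, 2) the pool is (3, 4, 9)
(3) The exact count: 1 of the possible complete orderings is a safe sequence.


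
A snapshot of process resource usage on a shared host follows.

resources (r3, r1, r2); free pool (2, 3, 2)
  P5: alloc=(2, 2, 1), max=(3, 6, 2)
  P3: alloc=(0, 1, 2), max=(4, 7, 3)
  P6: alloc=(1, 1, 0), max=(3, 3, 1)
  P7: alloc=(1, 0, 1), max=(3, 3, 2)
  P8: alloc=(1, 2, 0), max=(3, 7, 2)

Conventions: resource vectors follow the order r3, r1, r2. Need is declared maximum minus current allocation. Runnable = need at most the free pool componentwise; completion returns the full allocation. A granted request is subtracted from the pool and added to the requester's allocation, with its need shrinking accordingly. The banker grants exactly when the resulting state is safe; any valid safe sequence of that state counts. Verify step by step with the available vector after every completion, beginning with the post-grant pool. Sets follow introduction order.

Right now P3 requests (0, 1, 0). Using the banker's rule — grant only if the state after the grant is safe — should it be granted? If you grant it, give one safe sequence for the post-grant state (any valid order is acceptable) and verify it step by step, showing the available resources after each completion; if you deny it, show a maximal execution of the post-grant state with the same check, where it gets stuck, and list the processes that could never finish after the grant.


DENY — the pretend-granted state is unsafe.
Key observation: r1 is the bottleneck — with P6, P7 done the pool holds (4, 3, 3), short of every remaining need.
After a pretend grant, a maximal execution: P6, P7 — then nothing else fits. Step-by-step check:
  pool = (2, 2, 2)
  P6: need (2, 2, 1) fits (2, 2, 2); releases (1, 1, 0), pool now (3, 3, 2)
  P7: need (2, 3, 1) fits (3, 3, 2); releases (1, 0, 1), pool now (4, 3, 3)
  P5 cannot run: need (1, 4, 1) vs free (4, 3, 3) (insufficient r1)
  P3 cannot run: need (4, 5, 1) vs free (4, 3, 3) (insufficient r1)
  P8 cannot run: need (2, 5, 2) vs free (4, 3, 3) (insufficient r1)
Post-grant, the permanently blocked set is P5, P3 and P8.


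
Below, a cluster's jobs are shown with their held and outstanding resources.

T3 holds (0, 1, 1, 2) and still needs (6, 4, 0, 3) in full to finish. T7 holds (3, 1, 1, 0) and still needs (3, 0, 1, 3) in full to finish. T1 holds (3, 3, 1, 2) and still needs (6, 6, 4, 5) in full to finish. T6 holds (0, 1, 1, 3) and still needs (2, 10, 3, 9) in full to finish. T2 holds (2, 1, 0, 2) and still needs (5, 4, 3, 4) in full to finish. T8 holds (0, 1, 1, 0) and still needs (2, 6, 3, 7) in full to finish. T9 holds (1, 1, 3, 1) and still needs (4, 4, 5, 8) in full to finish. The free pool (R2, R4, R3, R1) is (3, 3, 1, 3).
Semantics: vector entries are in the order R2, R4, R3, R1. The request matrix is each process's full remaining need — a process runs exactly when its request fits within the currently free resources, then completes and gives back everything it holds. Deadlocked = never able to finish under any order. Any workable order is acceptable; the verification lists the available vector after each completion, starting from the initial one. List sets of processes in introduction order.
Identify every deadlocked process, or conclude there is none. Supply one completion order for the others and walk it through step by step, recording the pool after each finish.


No process is deadlocked.
Key observation: T7 can run right away; the returned allocation unlocks the remaining processes in turn.
A valid finishing order for the others: T7, T3, T2, T8, T1, T9, T6. Verifying each step:
  pool = (3, 3, 1, 3)
  T7: need (3, 0, 1, 3) fits (3, 3, 1, 3); releases (3, 1, 1, 0), pool now (6, 4, 2, 3)
  T3: need (6, 4, 0, 3) fits (6, 4, 2, 3); releases (0, 1, 1, 2), pool now (6, 5, 3, 5)
  T2: need (5, 4, 3, 4) fits (6, 5, 3, 5); releases (2, 1, 0, 2), pool now (8, 6, 3, 7)
  T8: need (2, 6, 3, 7) fits (8, 6, 3, 7); releases (0, 1, 1, 0), pool now (8, 7, 4, 7)
  T1: need (6, 6, 4, 5) fits (8, 7, 4, 7); releases (3, 3, 1, 2), pool now (11, 10, 5, 9)
  T9: need (4, 4, 5, 8) fits (11, 10, 5, 9); releases (1, 1, 3, 1), pool now (12, 11, 8, 10)
  T6: need (2, 10, 3, 9) fits (12, 11, 8, 10); releases (0, 1, 1, 3), pool now (12, 12, 9, 13)


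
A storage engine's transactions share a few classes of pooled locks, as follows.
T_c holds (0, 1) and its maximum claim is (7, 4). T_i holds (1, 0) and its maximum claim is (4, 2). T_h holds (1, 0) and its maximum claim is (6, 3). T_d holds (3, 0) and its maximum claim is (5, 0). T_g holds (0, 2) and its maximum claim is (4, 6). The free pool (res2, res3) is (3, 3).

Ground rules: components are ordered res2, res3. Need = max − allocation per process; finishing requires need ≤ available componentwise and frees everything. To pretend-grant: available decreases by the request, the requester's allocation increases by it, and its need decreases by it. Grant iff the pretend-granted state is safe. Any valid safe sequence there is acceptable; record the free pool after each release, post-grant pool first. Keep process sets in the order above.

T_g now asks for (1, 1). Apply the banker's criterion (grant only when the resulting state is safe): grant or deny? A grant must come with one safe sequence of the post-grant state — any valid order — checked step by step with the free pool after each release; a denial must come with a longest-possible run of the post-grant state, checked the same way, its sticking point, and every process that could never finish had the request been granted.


DENY. Granting would leave the state unsafe.
Key observation: res3 is the bottleneck — with T_d, T_i done the pool holds (6, 2), short of every remaining need.
On the post-grant state, T_d, T_i is a maximal run — nothing extends it. Verifying each step:
  pool = (2, 2)
  T_d: need (2, 0) fits (2, 2); releases (3, 0), pool now (5, 2)
  T_i: need (3, 2) fits (5, 2); releases (1, 0), pool now (6, 2)
  blocked: T_c wants (7, 3), pool (6, 2) — not enough res2 and res3
  blocked: T_h wants (5, 3), pool (6, 2) — not enough res3
  blocked: T_g wants (3, 3), pool (6, 2) — not enough res3
Had the request been granted, T_c, T_h and T_g could never finish.


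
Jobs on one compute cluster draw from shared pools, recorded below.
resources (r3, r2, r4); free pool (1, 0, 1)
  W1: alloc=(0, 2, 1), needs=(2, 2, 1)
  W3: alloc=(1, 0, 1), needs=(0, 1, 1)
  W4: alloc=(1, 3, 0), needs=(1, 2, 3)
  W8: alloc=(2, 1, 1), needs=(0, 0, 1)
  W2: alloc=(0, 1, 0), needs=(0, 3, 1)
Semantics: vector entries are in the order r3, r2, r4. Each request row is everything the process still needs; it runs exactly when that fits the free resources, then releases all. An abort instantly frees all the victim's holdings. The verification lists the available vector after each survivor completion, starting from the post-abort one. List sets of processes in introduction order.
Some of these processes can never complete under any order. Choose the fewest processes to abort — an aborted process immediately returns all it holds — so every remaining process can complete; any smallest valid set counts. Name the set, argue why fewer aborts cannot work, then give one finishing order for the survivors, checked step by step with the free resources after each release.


Abort W4.
Key observation: W1 could never have finished before the abort; with (1, 3, 0) returned by W4, it fits at step 3.
Why nothing smaller works: aborting no one leaves the state deadlocked as given.
One survivor order: W8, W3, W1, W2. Verifying each step (post-abort pool first):
  pool = (2, 3, 1)
  W8: need (0, 0, 1) fits (2, 3, 1); releases (2, 1, 1), pool now (4, 4, 2)
  W3: need (0, 1, 1) fits (4, 4, 2); releases (1, 0, 1), pool now (5, 4, 3)
  W1: need (2, 2, 1) fits (5, 4, 3); releases (0, 2, 1), pool now (5, 6, 4)
  W2: need (0, 3, 1) fits (5, 6, 4); releases (0, 1, 0), pool now (5, 7, 4)


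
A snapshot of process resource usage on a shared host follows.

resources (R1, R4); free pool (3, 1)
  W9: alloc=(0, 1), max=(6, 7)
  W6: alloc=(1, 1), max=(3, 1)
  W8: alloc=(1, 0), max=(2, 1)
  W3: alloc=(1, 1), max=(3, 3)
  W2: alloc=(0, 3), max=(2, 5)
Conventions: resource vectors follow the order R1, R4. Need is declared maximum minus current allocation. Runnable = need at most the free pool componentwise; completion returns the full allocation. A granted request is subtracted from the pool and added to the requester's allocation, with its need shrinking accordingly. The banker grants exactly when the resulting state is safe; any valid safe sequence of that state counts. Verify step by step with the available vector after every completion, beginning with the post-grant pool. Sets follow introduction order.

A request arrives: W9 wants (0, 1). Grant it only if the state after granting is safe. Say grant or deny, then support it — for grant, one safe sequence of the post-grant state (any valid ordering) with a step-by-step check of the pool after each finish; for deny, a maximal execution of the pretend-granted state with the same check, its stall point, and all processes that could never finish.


DENY: after the grant no complete ordering would exist.
Key observation: W6, W8 can finish, but then (5, 1) is all there is, and the blocked group's R4 demands exceed it.
On the post-grant state, W6, W8 is a maximal run — nothing extends it. Verifying each step:
  pool = (3, 0)
  run W6 (needs (2, 0), free (3, 0)); after release of (1, 1) the pool is (4, 1)
  run W8 (needs (1, 1), free (4, 1)); after release of (1, 0) the pool is (5, 1)
  blocked: W9 wants (6, 5), pool (5, 1) — not enough R1 and R4
  blocked: W3 wants (2, 2), pool (5, 1) — not enough R4
  blocked: W2 wants (2, 2), pool (5, 1) — not enough R4
Had the request been granted, W9, W3 and W2 could never finish.


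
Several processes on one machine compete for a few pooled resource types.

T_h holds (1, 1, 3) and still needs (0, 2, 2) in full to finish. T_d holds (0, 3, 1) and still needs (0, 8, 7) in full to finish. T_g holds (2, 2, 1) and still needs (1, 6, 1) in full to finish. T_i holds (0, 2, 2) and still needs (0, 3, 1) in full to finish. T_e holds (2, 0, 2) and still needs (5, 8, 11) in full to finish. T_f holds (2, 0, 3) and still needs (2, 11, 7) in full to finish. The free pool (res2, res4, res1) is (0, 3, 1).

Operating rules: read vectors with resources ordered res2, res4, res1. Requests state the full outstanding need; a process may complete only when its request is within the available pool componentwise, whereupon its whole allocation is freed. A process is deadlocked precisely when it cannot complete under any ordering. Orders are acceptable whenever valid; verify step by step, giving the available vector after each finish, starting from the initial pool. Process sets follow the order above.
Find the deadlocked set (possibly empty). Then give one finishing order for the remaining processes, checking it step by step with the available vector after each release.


No process is deadlocked.
Key observation: no deadlock: T_i fits now, and the freed resources carry the rest through.
A valid finishing order for the others: T_i, T_h, T_g, T_d, T_f, T_e. Verifying each step:
  pool = (0, 3, 1)
  run T_i (needs (0, 3, 1), free (0, 3, 1)); after release of (0, 2, 2) the pool is (0, 5, 3)
  run T_h (needs (0, 2, 2), free (0, 5, 3)); after release of (1, 1, 3) the pool is (1, 6, 6)
  run T_g (needs (1, 6, 1), free (1, 6, 6)); after release of (2, 2, 1) the pool is (3, 8, 7)
  run T_d (needs (0, 8, 7), free (3, 8, 7)); after release of (0, 3, 1) the pool is (3, 11, 8)
  run T_f (needs (2, 11, 7), free (3, 11, 8)); after release of (2, 0, 3) the pool is (5, 11, 11)
  run T_e (needs (5, 8, 11), free (5, 11, 11)); after release of (2, 0, 2) the pool is (7, 11, 13)


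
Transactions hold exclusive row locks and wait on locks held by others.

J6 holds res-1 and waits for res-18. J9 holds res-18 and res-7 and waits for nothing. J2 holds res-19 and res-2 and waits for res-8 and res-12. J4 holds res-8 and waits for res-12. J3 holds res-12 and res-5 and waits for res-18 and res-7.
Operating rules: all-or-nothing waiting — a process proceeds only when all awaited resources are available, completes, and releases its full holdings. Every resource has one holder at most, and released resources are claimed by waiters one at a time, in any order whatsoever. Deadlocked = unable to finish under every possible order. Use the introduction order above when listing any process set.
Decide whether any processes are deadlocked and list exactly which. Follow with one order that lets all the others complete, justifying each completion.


No process is deadlocked.
Key observation: there is no circular wait here — follow any chain and it reaches a process that is free to run now.
A valid finishing order for the others: J9, J3, J4, J6, J2.
Walking it through:
  run J9 (it waits on nothing); releases res-18 and res-7
  run J3 (all its waits — res-18 and res-7 — are resolved); releases res-12 and res-5
  run J4 (all its waits — res-12 — are resolved); releases res-8
  run J6 (all its waits — res-18 — are resolved); releases res-1
  run J2 (all its waits — res-8 and res-12 — are resolved); releases res-19 and res-2


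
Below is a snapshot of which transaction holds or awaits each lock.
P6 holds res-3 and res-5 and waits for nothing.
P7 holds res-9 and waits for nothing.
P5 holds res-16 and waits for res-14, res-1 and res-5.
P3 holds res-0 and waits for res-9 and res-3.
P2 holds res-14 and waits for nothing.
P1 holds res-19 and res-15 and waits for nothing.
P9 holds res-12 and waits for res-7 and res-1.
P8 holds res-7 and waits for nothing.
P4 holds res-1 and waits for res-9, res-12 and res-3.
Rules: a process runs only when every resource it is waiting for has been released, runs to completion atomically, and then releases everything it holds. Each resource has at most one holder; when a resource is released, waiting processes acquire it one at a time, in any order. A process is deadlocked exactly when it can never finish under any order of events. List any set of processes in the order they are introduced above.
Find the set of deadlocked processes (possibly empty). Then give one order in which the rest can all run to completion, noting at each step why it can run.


Deadlocked: P5, P9 and P4.
Key observation: the knot is the closed ring of waits P4 -> P9 -> P4; P5 waits into the deadlock from upstream.
One completion order for the rest: P1, P6, P2, P8, P7, P3.
Walking it through:
  run P1 (it waits on nothing); releases res-19 and res-15
  run P6 (it waits on nothing); releases res-3 and res-5
  run P2 (it waits on nothing); releases res-14
  run P8 (it waits on nothing); releases res-7
  run P7 (it waits on nothing); releases res-9
  P3 waits on res-9 and res-3 — all released -> runs and releases res-0


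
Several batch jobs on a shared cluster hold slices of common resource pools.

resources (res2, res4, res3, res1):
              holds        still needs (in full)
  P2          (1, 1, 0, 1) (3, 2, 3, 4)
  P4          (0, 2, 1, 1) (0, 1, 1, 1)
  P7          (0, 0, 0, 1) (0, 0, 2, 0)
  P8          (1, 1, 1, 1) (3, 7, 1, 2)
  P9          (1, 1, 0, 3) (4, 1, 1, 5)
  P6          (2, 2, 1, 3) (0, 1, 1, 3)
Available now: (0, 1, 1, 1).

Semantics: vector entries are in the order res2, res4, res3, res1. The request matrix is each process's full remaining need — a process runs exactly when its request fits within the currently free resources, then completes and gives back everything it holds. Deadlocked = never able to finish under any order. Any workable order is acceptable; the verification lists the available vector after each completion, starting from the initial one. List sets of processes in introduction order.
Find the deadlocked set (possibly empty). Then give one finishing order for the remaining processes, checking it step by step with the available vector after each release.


The deadlocked set is P2, P8 and P9.
Key observation: the pool after P4, P7, P6 is (2, 5, 3, 6); every surviving request exceeds it in res2, so progress ends there.
The rest can finish in the order P4, P7, P6. Step-by-step check:
  pool = (0, 1, 1, 1)
  run P4 (needs (0, 1, 1, 1), free (0, 1, 1, 1)); after release of (0, 2, 1, 1) the pool is (0, 3, 2, 2)
  run P7 (needs (0, 0, 2, 0), free (0, 3, 2, 2)); after release of (0, 0, 0, 1) the pool is (0, 3, 2, 3)
  run P6 (needs (0, 1, 1, 3), free (0, 3, 2, 3)); after release of (2, 2, 1, 3) the pool is (2, 5, 3, 6)
None of the blocked processes ever fits:
  blocked: P2 wants (3, 2, 3, 4), pool (2, 5, 3, 6) — not enough res2
  blocked: P8 wants (3, 7, 1, 2), pool (2, 5, 3, 6) — not enough res2 and res4
  blocked: P9 wants (4, 1, 1, 5), pool (2, 5, 3, 6) — not enough res2


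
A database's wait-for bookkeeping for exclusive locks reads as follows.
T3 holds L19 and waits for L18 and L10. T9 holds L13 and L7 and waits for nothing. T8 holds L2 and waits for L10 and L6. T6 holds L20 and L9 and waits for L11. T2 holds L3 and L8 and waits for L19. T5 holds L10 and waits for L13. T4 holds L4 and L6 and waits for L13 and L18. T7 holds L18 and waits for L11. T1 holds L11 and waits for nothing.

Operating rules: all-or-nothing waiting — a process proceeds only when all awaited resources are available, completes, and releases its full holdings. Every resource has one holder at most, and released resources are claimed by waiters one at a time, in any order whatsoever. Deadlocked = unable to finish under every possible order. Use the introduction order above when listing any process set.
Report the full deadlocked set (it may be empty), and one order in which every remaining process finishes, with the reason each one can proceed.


The deadlocked set is empty.
Key observation: no waiting chain loops back on itself — every chain ends at a process that waits on nothing, so everyone eventually runs.
The rest can finish in the order T1, T6, T7, T9, T4, T5, T3, T2, T8.
Walking it through:
  T1: no waits; runs immediately, freeing L11
  run T6 (all its waits — L11 — are resolved); releases L20 and L9
  run T7 (all its waits — L11 — are resolved); releases L18
  T9: no waits; runs immediately, freeing L13 and L7
  run T4 (all its waits — L13 and L18 — are resolved); releases L4 and L6
  run T5 (all its waits — L13 — are resolved); releases L10
  run T3 (all its waits — L18 and L10 — are resolved); releases L19
  run T2 (all its waits — L19 — are resolved); releases L3 and L8
  run T8 (all its waits — L10 and L6 — are resolved); releases L2


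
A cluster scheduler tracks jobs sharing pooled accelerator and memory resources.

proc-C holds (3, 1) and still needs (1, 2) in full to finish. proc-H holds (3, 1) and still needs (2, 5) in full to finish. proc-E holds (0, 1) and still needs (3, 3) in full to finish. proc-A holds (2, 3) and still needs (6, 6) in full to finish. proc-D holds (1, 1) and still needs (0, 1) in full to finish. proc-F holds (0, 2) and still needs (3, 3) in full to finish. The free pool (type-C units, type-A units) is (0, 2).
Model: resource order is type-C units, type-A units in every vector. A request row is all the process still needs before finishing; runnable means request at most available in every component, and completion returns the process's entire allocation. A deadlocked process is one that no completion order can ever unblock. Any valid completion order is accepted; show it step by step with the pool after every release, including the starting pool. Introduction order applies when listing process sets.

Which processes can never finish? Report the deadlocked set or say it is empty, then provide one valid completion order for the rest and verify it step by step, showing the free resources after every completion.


No process is deadlocked.
Key observation: starting with proc-D, each completion frees enough for the next — no one is permanently blocked.
One completion order for the rest: proc-D, proc-C, proc-F, proc-E, proc-H, proc-A. Step-by-step check:
  pool = (0, 2)
  proc-D needs (0, 1) <= (0, 2) -> finishes; pool += (1, 1) = (1, 3)
  proc-C needs (1, 2) <= (1, 3) -> finishes; pool += (3, 1) = (4, 4)
  proc-F needs (3, 3) <= (4, 4) -> finishes; pool += (0, 2) = (4, 6)
  proc-E needs (3, 3) <= (4, 6) -> finishes; pool += (0, 1) = (4, 7)
  proc-H needs (2, 5) <= (4, 7) -> finishes; pool += (3, 1) = (7, 8)
  proc-A needs (6, 6) <= (7, 8) -> finishes; pool += (2, 3) = (9, 11)
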